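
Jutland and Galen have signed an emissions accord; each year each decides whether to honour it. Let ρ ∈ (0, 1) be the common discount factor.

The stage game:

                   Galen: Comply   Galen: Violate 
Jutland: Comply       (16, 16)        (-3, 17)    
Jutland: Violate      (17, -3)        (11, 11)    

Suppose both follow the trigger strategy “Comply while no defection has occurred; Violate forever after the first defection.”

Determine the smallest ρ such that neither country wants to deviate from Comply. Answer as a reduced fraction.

One-period gain from deviating is 17 − 16 = 1. The loss is 16 − 11 = 5 in every subsequent period, with present value 5·ρ/(1−ρ).
Deviation is unprofitable when 5·ρ/(1−ρ) ≥ 1, i.e. ρ/(1−ρ) ≥ 1/5.
Equivalently ρ ≥ 1/(1+5) = 1/6.

1/6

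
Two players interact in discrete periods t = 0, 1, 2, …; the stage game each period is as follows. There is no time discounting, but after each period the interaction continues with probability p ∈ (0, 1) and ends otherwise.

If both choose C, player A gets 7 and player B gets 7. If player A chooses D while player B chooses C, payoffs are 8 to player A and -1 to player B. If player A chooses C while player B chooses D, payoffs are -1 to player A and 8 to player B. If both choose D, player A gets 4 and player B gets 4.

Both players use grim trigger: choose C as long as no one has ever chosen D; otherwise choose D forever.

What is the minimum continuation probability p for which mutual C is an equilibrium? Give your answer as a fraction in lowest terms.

1/4

With no time discounting, the continuation probability p plays the role of the discount factor.
Grim-trigger IC: 7/(1−p) ≥ 8 + 4p/(1−p) ⇒ p ≥ (8−7)/(8−4) = 1/4.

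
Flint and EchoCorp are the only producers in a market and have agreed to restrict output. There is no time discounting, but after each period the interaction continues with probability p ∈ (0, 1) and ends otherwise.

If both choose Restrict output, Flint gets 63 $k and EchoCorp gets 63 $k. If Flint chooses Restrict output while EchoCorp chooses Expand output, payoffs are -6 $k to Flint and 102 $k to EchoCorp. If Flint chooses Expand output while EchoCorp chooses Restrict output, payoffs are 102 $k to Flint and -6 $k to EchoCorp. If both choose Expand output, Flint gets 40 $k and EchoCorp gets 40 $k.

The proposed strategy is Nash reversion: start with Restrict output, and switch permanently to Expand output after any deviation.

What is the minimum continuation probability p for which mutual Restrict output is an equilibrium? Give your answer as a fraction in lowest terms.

39/62

Expected cooperation value is 63 + p·63 + p²·63 + … = 63/(1−p); deviation gives 102 + p·40/(1−p).
63 ≥ 102(1−p) + 40p ⇒ 62p ≥ 39 ⇒ p ≥ 39/62.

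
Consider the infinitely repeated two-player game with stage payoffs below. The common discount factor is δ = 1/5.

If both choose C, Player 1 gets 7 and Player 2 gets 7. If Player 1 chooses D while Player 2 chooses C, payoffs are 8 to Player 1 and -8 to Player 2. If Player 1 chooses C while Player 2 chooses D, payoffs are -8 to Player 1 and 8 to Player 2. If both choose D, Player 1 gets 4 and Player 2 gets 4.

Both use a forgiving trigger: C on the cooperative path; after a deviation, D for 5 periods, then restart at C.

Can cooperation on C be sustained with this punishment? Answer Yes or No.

No

IC: δ+…+δ^5 ≥ (8−7)/(7−4) = 1/3.
At δ = 1/5: partial sum = 0.2499 < 0.3333. Cooperation not sustainable.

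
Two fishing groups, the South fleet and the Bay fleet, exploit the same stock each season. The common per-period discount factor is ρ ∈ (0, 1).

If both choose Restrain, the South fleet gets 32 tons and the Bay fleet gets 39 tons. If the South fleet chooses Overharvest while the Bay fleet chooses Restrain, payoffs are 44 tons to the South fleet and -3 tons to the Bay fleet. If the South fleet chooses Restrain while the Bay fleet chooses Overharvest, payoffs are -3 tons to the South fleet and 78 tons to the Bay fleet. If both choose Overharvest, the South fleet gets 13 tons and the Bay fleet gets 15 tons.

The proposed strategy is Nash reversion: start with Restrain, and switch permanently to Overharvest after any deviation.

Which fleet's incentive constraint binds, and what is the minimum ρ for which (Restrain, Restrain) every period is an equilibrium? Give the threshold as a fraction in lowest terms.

the Bay fleet; ρ ≥ 13/21

For the South fleet: deviation gain 44−32 = 12, per-period punishment loss 32−13 = 19. IC gives ρ ≥ 12/31.
For the Bay fleet: gain 39, loss 24 per period, so ρ ≥ 39/63 = 13/21.
The tighter constraint is the Bay fleet's, so cooperation needs ρ ≥ 13/21.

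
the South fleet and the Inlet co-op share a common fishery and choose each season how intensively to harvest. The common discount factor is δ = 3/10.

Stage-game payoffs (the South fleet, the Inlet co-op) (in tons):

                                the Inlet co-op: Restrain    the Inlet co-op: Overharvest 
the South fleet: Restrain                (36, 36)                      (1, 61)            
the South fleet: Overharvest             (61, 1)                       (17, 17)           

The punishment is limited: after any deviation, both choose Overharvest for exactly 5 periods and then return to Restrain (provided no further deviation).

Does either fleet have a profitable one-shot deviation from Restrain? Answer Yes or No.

Comparing payoff streams over the 6 periods until play realigns: cooperate → 36(1+δ+…+δ^5); deviate → 61 + 17(δ+…+δ^5).
Cooperation is sustained iff (36−17)(δ+…+δ^5) ≥ 61−36.
δ+…+δ^5 = 3/10·(1−(3/10)^5)/(1−3/10) = 0.4275, and (61−36)/(36−17) = 1.3158.
0.4275 < 1.3158, so cooperation is not sustainable.

Yes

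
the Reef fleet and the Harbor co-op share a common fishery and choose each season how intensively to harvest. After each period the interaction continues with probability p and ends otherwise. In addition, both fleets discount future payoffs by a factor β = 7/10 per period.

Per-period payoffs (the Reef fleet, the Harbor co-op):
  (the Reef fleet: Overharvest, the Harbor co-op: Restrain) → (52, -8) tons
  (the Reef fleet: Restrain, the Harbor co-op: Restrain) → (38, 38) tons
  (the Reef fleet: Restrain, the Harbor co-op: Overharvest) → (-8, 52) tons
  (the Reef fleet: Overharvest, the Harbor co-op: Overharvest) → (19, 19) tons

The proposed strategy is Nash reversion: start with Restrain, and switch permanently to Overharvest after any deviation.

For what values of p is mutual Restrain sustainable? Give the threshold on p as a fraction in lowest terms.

20/33

With continuation probability p and discount β, the effective per-period discount factor is βp.
Grim-trigger IC: βp ≥ (52−38)/(52−19) = 14/33.
So p ≥ (14/33)/(7/10) = 20/33.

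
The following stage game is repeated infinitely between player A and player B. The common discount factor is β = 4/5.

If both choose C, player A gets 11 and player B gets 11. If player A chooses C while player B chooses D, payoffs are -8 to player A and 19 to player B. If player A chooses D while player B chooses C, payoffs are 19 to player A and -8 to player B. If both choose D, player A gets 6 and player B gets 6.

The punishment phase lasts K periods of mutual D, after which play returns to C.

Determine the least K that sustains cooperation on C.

No profitable deviation requires (11−6)(β+…+β^K) ≥ 19−11, i.e. β+…+β^K ≥ 8/5 ≈ 1.6000.
With β = 4/5, the partial sums are K=1: 0.8000, K=2: 1.4400, K=3: 1.9520.
K = 3 is the first length at which the sum reaches 1.6000.

3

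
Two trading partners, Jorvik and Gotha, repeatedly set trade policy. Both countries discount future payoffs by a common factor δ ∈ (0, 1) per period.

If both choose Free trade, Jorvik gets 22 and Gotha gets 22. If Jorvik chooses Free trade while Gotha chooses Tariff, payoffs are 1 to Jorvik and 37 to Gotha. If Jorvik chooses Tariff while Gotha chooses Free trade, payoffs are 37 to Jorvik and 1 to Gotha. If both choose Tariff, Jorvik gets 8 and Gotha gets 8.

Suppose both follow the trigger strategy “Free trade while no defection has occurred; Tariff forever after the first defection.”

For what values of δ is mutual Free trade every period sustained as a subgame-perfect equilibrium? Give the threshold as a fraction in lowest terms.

15/29

22/(1−δ) ≥ 37 + 8δ/(1−δ)
22 ≥ 37 − 29δ
δ ≥ 15/29.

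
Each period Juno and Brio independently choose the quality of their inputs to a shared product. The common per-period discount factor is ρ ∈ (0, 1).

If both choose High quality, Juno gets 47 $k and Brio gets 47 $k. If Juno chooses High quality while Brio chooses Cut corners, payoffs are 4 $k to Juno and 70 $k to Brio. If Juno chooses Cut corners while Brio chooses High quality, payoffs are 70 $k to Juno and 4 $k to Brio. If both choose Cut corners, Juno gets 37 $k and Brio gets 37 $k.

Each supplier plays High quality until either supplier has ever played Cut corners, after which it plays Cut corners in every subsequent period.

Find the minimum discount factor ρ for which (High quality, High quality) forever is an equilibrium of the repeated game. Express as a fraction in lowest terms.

23/33

47/(1−ρ) ≥ 70 + 37ρ/(1−ρ)
47 ≥ 70 − 33ρ
ρ ≥ 23/33.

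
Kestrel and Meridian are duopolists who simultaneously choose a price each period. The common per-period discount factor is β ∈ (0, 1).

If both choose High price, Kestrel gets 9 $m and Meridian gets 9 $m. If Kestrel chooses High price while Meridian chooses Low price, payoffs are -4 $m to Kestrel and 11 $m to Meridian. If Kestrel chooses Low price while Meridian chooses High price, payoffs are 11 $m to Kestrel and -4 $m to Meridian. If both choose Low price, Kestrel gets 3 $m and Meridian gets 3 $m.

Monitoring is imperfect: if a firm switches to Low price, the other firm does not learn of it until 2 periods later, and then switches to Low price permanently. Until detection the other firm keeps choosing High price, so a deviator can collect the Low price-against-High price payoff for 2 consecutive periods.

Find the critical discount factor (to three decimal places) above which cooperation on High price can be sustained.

0.500

The best deviation is to choose Low price for all 2 undetected periods, earning 11 each, then 3 forever once detected.
Deviation value: 11(1−β^2)/(1−β) + 3β^2/(1−β); cooperation value: 9/(1−β).
IC: 9 ≥ 11(1−β^2) + 3β^2 = 11 − 8β^2.
So β^2 ≥ 2/8 = 1/4, giving β ≥ (1/4)^(1/2) ≈ 0.500.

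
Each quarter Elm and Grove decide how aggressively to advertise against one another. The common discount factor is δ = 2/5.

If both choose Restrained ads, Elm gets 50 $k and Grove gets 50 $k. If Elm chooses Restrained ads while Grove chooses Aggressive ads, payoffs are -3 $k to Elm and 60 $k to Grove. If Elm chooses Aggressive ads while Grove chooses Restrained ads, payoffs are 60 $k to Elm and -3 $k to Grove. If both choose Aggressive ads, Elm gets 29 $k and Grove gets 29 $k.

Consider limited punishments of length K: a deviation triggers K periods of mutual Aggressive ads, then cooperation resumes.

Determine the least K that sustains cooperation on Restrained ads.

Need Σ_{k=1}^{K} δ^k ≥ (60−50)/(50−29) = 0.4762 at δ = 2/5.
At K = 1 the sum is 0.4000 < 0.4762; at K = 2 it is 0.5600 ≥ 0.4762.
So the minimum punishment length is K = 2.

2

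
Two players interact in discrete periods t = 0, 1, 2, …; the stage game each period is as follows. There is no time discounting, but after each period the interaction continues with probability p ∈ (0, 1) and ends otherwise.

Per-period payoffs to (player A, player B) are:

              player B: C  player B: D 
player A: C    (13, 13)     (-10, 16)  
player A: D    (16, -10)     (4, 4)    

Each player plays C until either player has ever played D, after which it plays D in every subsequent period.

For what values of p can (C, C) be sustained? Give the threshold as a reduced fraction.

Expected cooperation value is 13 + p·13 + p²·13 + … = 13/(1−p); deviation gives 16 + p·4/(1−p).
13 ≥ 16(1−p) + 4p ⇒ 12p ≥ 3 ⇒ p ≥ 3/12 = 1/4.

1/4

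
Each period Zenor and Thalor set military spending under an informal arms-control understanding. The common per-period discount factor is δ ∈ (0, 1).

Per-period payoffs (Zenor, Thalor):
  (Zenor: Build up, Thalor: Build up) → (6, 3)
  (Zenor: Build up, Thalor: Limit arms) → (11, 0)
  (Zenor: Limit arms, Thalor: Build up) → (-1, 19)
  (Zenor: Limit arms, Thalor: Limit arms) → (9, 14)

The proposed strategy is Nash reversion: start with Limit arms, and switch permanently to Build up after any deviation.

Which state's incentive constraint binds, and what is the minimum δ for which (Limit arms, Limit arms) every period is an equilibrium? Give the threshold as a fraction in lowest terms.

Zenor; δ ≥ 2/5

Zenor's threshold: (11−9)/(11−6) = 2/5.
Thalor's threshold: (19−14)/(19−3) = 5/16.
2/5 > 5/16, so Zenor binds and δ* = 2/5.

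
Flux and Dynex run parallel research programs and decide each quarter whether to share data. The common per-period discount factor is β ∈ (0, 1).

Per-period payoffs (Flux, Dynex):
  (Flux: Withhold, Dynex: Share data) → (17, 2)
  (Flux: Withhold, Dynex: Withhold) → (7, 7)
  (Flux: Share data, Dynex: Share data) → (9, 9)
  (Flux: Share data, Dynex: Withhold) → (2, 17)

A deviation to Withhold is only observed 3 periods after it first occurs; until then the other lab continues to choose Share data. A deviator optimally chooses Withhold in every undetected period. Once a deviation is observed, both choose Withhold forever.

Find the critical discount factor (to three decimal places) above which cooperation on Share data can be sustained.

A deviator earns 17 for 3 periods, then 7 forever; cooperating earns 9 forever. Multiplying the IC by (1−β):
9 ≥ 17(1−β^3) + 7β^3, so 10·β^3 ≥ 8 and β^3 ≥ 4/5.
β ≥ (4/5)^(1/3) ≈ 0.928.

0.928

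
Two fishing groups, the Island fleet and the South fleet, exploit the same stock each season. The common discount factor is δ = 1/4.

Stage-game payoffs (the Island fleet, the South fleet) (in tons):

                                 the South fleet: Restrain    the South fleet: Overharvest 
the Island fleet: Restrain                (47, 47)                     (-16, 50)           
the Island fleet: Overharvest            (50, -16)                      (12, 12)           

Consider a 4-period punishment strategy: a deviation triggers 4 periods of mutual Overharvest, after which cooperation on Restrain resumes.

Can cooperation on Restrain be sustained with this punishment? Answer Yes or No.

Yes

A one-shot deviation gives 50 now, then 12 for 4 periods, then back to 47.
Gain from deviating: (50−47) today; loss: (47−12) in each of the next 4 periods.
No-deviation condition: (47−12)(δ+…+δ^4) ≥ 50−47, i.e. δ+…+δ^4 ≥ 3/35.
At δ = 1/4: δ+…+δ^4 = 0.3320 ≥ 0.0857.
So cooperation is sustainable.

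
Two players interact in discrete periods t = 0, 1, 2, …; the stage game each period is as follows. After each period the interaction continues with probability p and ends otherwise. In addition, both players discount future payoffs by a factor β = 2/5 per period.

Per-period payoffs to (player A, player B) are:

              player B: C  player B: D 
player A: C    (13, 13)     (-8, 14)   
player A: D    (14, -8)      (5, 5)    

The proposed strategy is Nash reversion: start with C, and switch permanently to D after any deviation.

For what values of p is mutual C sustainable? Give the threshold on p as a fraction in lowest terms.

5/18

With continuation probability p and discount β, the effective per-period discount factor is βp.
Grim-trigger IC: βp ≥ (14−13)/(14−5) = 1/9.
So p ≥ (1/9)/(2/5) = 5/18.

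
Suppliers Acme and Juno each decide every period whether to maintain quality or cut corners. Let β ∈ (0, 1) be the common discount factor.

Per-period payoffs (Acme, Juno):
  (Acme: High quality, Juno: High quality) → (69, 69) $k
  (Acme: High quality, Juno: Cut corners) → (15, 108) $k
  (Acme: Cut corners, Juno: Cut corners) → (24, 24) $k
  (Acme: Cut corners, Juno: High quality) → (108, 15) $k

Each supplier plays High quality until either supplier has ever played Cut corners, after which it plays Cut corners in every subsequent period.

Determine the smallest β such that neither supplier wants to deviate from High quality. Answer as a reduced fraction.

13/28

Under grim trigger the critical discount factor is (T−C)/(T−P) with T = 108, C = 69, P = 24.
β* = (108−69)/(108−24) = 39/84 = 13/28.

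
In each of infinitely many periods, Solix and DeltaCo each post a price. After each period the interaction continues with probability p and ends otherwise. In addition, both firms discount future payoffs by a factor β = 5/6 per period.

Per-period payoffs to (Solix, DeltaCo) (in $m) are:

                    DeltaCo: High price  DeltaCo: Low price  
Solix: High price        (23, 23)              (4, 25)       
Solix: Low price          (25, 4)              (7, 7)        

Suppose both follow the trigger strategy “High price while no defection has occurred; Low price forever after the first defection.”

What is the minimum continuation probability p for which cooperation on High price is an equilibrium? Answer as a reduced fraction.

With continuation probability p and discount β, the effective per-period discount factor is βp.
Grim-trigger IC: βp ≥ (25−23)/(25−7) = 1/9.
So p ≥ (1/9)/(5/6) = 2/15.

2/15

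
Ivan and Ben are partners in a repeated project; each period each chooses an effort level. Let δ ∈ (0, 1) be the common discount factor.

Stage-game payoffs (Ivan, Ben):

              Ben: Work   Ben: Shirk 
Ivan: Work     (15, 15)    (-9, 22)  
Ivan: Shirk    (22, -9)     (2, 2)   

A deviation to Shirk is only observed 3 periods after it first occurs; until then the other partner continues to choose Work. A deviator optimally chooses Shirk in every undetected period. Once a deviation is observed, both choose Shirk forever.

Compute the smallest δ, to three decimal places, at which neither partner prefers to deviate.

0.705

Deviating for the 3 undetected periods gains 22−15 = 7 per period over cooperation, then loses 15−2 = 13 per period forever once punishment starts.
Gain: 7(1 + δ + … + δ^2); loss: 13·δ^3/(1−δ).
No profitable deviation ⇔ 7(1−δ^3) ≤ 13·δ^3, i.e. δ^3 ≥ 7/(7+13) = 7/20.
Hence δ ≥ (7/20)^(1/3) ≈ 0.705.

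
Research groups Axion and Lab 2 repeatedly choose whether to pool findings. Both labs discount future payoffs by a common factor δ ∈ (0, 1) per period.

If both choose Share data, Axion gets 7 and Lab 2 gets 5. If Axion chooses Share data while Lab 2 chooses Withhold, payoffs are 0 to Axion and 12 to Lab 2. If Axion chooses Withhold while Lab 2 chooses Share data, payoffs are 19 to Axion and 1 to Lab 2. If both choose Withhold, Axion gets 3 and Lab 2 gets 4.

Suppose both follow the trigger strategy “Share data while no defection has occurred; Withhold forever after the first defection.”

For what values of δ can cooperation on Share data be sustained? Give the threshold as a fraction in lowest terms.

7/8

Axion's threshold: (19−7)/(19−3) = 3/4.
Lab 2's threshold: (12−5)/(12−4) = 7/8.
3/4 < 7/8, so Lab 2 binds and δ* = 7/8.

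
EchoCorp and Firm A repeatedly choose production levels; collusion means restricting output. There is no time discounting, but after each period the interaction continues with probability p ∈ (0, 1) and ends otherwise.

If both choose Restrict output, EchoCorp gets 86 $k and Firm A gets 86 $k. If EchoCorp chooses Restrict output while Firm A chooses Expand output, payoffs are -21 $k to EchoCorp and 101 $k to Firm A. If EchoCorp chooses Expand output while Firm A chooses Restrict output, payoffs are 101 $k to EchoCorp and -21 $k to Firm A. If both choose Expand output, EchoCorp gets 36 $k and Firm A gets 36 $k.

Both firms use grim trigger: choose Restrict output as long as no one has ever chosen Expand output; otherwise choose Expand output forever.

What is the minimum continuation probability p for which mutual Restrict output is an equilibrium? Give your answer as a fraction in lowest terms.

3/13

Expected cooperation value is 86 + p·86 + p²·86 + … = 86/(1−p); deviation gives 101 + p·36/(1−p).
86 ≥ 101(1−p) + 36p ⇒ 65p ≥ 15 ⇒ p ≥ 15/65 = 3/13.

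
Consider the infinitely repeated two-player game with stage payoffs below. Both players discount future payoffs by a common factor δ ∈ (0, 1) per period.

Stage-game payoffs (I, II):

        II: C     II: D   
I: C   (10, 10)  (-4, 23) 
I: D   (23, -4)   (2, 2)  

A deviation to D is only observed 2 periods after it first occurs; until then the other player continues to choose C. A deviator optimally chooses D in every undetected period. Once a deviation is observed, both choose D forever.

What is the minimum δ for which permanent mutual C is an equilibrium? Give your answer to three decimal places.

0.787

A deviator earns 23 for 2 periods, then 2 forever; cooperating earns 10 forever. Multiplying the IC by (1−δ):
10 ≥ 23(1−δ^2) + 2δ^2, so 21·δ^2 ≥ 13 and δ^2 ≥ 13/21.
δ ≥ (13/21)^(1/2) ≈ 0.787.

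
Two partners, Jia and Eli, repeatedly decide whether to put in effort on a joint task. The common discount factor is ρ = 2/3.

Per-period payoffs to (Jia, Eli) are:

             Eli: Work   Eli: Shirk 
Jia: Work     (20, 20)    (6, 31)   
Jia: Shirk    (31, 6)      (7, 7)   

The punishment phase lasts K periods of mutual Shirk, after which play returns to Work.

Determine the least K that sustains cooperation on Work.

Need Σ_{k=1}^{K} ρ^k ≥ (31−20)/(20−7) = 0.8462 at ρ = 2/3.
At K = 1 the sum is 0.6667 < 0.8462; at K = 2 it is 1.1111 ≥ 0.8462.
So the minimum punishment length is K = 2.

2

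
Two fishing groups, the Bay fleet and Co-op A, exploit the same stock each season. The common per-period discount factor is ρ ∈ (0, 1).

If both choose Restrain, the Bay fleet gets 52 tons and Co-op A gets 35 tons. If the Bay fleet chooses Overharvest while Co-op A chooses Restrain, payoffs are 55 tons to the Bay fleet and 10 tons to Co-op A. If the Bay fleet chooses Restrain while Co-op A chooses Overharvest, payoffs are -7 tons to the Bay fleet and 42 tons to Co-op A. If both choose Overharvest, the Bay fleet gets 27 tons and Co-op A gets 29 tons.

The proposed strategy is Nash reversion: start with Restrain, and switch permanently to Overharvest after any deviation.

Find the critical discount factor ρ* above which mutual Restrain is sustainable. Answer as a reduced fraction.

the Bay fleet: cooperation gives 52 each period; deviation gives 55 once then 27 forever.
  52/(1−ρ) ≥ 55 + 27ρ/(1−ρ) ⇒ ρ ≥ 3/28.
Co-op A: cooperation gives 35 each period; deviation gives 42 once then 29 forever.
  ρ ≥ 7/13.
Both must hold, so the binding constraint is Co-op A's: ρ ≥ 7/13.

7/13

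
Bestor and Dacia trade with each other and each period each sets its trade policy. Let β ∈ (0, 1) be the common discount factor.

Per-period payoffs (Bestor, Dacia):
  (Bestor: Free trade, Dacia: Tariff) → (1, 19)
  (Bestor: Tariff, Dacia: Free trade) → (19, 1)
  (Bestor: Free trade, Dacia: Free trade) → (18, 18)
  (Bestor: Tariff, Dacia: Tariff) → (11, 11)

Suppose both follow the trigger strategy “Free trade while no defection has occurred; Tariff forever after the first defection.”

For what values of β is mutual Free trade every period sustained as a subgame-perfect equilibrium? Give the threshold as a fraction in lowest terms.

1/8

Under grim trigger the critical discount factor is (T−C)/(T−P) with T = 19, C = 18, P = 11.
β* = (19−18)/(19−11) = 1/8.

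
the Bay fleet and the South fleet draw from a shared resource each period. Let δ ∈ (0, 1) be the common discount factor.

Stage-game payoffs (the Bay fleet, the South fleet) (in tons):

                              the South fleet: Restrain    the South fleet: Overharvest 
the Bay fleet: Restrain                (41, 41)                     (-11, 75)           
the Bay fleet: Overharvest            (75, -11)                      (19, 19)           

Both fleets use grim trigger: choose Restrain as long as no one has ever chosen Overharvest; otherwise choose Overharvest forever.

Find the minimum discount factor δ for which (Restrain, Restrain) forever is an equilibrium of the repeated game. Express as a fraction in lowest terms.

Cooperation forever yields 41 each period: 41/(1−δ).
Deviating yields 75 once, then 19 forever: 75 + 19δ/(1−δ).
No profitable deviation requires 41/(1−δ) ≥ 75 + 19δ/(1−δ).
Multiplying by (1−δ): 41 ≥ 75(1−δ) + 19δ = 75 − 56δ.
So 56δ ≥ 34, i.e. δ ≥ 34/56 = 17/28.

17/28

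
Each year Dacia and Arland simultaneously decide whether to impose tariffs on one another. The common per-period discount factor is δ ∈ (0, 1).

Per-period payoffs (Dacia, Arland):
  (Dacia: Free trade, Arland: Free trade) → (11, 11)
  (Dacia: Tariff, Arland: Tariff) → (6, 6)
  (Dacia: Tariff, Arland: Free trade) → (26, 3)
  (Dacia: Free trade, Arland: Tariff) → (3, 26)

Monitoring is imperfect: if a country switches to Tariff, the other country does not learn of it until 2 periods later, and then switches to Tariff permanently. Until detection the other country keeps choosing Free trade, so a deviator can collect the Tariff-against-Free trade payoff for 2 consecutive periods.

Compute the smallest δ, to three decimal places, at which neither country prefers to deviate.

0.866

A deviator earns 26 for 2 periods, then 6 forever; cooperating earns 11 forever. Multiplying the IC by (1−δ):
11 ≥ 26(1−δ^2) + 6δ^2, so 20·δ^2 ≥ 15 and δ^2 ≥ 3/4.
δ ≥ (3/4)^(1/2) ≈ 0.866.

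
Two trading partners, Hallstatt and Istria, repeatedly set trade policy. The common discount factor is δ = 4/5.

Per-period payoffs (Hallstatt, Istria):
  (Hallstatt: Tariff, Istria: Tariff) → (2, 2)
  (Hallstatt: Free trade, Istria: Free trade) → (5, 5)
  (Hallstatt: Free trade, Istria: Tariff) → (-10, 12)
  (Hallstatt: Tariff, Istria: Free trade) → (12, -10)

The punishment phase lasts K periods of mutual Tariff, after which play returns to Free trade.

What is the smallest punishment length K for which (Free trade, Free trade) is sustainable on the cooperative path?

4

No profitable deviation requires (5−2)(δ+…+δ^K) ≥ 12−5, i.e. δ+…+δ^K ≥ 7/3 ≈ 2.3333.
With δ = 4/5, the partial sums are K=1: 0.8000, K=2: 1.4400, K=3: 1.9520, K=4: 2.3616.
K = 4 is the first length at which the sum reaches 2.3333.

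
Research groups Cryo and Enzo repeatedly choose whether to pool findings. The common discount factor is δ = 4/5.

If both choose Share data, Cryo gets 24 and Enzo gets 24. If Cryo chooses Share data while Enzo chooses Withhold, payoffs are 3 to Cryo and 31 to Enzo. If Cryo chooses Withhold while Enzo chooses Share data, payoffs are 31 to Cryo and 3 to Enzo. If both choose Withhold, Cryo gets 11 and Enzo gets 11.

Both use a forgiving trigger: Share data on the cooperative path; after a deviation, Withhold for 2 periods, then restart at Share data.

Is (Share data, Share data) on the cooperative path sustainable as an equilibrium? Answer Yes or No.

Comparing payoff streams over the 3 periods until play realigns: cooperate → 24(1+δ+…+δ^2); deviate → 31 + 11(δ+…+δ^2).
Cooperation is sustained iff (24−11)(δ+…+δ^2) ≥ 31−24.
δ+…+δ^2 = 4/5·(1−(4/5)^2)/(1−4/5) = 1.4400, and (31−24)/(24−11) = 0.5385.
1.4400 ≥ 0.5385, so cooperation is sustainable.

Yes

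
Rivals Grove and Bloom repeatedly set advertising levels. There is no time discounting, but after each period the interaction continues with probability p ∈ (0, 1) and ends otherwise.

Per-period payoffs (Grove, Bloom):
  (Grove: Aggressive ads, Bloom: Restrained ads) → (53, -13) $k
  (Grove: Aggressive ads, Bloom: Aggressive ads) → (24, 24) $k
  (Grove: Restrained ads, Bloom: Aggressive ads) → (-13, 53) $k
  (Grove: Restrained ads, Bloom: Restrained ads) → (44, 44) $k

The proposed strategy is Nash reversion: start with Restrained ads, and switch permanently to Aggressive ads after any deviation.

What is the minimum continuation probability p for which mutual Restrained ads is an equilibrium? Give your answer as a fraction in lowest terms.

Expected cooperation value is 44 + p·44 + p²·44 + … = 44/(1−p); deviation gives 53 + p·24/(1−p).
44 ≥ 53(1−p) + 24p ⇒ 29p ≥ 9 ⇒ p ≥ 9/29.

9/29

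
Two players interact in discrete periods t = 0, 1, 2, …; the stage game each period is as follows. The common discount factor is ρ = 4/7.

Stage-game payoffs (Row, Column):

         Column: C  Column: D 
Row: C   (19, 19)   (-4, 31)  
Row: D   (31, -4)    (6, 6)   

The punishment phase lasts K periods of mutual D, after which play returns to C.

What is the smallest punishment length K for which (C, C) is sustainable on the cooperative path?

IC: ρ(1−ρ^K)/(1−ρ) ≥ (31−19)/(19−6) = 12/13.
With ρ = 4/7: need 1 − ρ^K ≥ 12/13·(1−4/7)/(4/7), i.e. ρ^K ≤ 0.3077.
Since (4/7)^2 = 0.3265 and (4/7)^3 = 0.1866, the smallest such K is 3.

3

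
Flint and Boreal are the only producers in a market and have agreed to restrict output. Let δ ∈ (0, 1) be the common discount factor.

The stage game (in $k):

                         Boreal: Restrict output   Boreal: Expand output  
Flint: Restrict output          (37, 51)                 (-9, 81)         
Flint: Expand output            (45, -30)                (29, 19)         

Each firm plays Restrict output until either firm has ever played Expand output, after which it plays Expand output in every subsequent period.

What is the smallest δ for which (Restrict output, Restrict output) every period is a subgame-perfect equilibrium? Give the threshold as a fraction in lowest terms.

Flint's threshold: (45−37)/(45−29) = 1/2.
Boreal's threshold: (81−51)/(81−19) = 15/31.
1/2 > 15/31, so Flint binds and δ* = 1/2.

1/2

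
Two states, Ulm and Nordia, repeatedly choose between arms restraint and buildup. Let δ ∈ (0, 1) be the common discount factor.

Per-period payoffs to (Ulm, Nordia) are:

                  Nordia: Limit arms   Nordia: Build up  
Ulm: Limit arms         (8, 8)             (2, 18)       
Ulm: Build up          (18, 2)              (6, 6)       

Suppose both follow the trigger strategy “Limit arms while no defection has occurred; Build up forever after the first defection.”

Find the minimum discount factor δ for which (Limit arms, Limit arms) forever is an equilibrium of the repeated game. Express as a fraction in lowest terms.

One-period gain from deviating is 18 − 8 = 10. The loss is 8 − 6 = 2 in every subsequent period, with present value 2·δ/(1−δ).
Deviation is unprofitable when 2·δ/(1−δ) ≥ 10, i.e. δ/(1−δ) ≥ 5.
Equivalently δ ≥ 10/(10+2) = 5/6.

5/6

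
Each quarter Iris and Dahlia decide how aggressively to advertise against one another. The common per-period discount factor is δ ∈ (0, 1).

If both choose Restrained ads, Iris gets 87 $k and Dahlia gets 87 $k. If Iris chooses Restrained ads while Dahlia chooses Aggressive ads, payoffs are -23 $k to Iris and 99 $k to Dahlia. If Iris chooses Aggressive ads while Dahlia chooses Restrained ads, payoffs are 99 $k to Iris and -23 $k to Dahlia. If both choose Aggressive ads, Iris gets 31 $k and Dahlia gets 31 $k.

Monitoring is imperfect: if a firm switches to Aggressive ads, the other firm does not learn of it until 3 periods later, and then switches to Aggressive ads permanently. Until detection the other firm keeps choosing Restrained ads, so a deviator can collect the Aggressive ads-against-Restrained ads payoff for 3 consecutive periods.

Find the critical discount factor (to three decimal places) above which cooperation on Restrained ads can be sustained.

A deviator earns 99 for 3 periods, then 31 forever; cooperating earns 87 forever. Multiplying the IC by (1−δ):
87 ≥ 99(1−δ^3) + 31δ^3, so 68·δ^3 ≥ 12 and δ^3 ≥ 3/17.
δ ≥ (3/17)^(1/3) ≈ 0.561.

0.561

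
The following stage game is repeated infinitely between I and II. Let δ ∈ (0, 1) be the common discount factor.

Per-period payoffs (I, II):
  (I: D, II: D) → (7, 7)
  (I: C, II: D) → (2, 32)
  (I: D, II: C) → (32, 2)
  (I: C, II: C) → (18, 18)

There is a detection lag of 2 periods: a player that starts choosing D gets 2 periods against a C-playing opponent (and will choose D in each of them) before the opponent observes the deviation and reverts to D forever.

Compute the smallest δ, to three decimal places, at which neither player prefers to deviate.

A deviator earns 32 for 2 periods, then 7 forever; cooperating earns 18 forever. Multiplying the IC by (1−δ):
18 ≥ 32(1−δ^2) + 7δ^2, so 25·δ^2 ≥ 14 and δ^2 ≥ 14/25.
δ ≥ (14/25)^(1/2) ≈ 0.748.

0.748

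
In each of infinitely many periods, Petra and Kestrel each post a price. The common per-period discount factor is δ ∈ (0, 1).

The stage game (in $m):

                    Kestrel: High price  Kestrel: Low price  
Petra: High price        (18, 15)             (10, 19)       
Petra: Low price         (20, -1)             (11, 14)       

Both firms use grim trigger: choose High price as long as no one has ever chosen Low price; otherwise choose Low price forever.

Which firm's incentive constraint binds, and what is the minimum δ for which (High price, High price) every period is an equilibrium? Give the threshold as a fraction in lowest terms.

Kestrel; δ ≥ 4/5

Petra: cooperation gives 18 each period; deviation gives 20 once then 11 forever.
  18/(1−δ) ≥ 20 + 11δ/(1−δ) ⇒ δ ≥ 2/9.
Kestrel: cooperation gives 15 each period; deviation gives 19 once then 14 forever.
  δ ≥ 4/5.
Both must hold, so the binding constraint is Kestrel's: δ ≥ 4/5.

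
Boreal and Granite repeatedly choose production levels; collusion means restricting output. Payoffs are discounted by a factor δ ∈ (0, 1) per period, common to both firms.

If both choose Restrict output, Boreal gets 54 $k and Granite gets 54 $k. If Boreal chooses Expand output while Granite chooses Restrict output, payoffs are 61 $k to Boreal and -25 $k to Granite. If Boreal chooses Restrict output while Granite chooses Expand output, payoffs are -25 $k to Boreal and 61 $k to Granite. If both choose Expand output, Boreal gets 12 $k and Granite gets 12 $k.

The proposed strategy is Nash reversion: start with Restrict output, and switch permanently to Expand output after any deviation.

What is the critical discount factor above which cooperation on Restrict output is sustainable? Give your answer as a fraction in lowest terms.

Cooperation forever yields 54 each period: 54/(1−δ).
Deviating yields 61 once, then 12 forever: 61 + 12δ/(1−δ).
No profitable deviation requires 54/(1−δ) ≥ 61 + 12δ/(1−δ).
Multiplying by (1−δ): 54 ≥ 61(1−δ) + 12δ = 61 − 49δ.
So 49δ ≥ 7, i.e. δ ≥ 7/49 = 1/7.

1/7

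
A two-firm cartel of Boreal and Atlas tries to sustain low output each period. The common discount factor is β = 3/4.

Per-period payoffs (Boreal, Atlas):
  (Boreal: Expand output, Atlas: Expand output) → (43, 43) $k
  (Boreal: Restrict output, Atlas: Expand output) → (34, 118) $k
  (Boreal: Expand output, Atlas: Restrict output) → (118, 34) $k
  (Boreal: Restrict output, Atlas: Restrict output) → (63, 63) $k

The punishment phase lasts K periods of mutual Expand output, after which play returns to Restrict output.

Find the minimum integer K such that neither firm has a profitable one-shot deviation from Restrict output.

9

Need Σ_{k=1}^{K} β^k ≥ (118−63)/(63−43) = 2.7500 at β = 3/4.
At K = 8 the sum is 2.6997 < 2.7500; at K = 9 it is 2.7747 ≥ 2.7500.
So the minimum punishment length is K = 9.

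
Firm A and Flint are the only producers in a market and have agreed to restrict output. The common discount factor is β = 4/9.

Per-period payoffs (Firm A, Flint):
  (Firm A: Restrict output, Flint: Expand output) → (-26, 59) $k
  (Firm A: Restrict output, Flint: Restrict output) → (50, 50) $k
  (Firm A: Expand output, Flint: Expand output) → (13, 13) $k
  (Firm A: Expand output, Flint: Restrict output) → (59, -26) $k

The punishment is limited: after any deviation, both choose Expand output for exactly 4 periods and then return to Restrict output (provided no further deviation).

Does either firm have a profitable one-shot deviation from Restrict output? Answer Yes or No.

No

IC: β+…+β^4 ≥ (59−50)/(50−13) = 9/37.
At β = 4/9: partial sum = 0.7688 ≥ 0.2432. Cooperation sustainable.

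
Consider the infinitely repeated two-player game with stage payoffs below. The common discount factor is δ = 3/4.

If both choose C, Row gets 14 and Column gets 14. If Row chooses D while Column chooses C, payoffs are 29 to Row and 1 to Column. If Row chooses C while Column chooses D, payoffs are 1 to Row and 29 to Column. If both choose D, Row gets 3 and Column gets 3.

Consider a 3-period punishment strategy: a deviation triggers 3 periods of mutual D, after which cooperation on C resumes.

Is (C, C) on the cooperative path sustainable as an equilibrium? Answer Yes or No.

Comparing payoff streams over the 4 periods until play realigns: cooperate → 14(1+δ+…+δ^3); deviate → 29 + 3(δ+…+δ^3).
Cooperation is sustained iff (14−3)(δ+…+δ^3) ≥ 29−14.
δ+…+δ^3 = 3/4·(1−(3/4)^3)/(1−3/4) = 1.7344, and (29−14)/(14−3) = 1.3636.
1.7344 ≥ 1.3636, so cooperation is sustainable.

Yes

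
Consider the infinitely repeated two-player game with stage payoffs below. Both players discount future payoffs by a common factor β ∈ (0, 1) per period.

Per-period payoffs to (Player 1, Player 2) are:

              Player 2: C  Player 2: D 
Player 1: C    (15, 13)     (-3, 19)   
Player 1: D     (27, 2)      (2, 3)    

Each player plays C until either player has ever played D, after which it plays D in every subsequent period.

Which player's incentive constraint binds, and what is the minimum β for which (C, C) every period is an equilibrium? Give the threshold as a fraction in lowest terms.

Player 1; β ≥ 12/25

Player 1's threshold: (27−15)/(27−2) = 12/25.
Player 2's threshold: (19−13)/(19−3) = 3/8.
12/25 > 3/8, so Player 1 binds and β* = 12/25.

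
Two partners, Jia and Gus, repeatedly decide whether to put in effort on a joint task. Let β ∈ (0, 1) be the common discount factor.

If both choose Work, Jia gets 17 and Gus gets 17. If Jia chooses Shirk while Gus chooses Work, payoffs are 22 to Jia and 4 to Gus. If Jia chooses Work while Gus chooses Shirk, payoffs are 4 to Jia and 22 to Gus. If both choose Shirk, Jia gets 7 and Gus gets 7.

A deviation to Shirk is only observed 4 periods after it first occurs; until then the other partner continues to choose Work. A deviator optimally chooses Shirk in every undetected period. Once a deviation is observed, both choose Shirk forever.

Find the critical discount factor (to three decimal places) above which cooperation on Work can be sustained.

0.760

A deviator earns 22 for 4 periods, then 7 forever; cooperating earns 17 forever. Multiplying the IC by (1−β):
17 ≥ 22(1−β^4) + 7β^4, so 15·β^4 ≥ 5 and β^4 ≥ 1/3.
β ≥ (1/3)^(1/4) ≈ 0.760.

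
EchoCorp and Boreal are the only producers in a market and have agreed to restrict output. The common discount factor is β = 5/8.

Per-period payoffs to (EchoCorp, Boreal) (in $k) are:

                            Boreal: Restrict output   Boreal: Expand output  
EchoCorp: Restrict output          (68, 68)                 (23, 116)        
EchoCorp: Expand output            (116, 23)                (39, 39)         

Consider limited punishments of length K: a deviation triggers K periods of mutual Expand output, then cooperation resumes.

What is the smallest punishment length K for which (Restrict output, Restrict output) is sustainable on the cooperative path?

Need Σ_{k=1}^{K} β^k ≥ (116−68)/(68−39) = 1.6552 at β = 5/8.
At K = 10 the sum is 1.6515 < 1.6552; at K = 11 it is 1.6572 ≥ 1.6552.
So the minimum punishment length is K = 11.

11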